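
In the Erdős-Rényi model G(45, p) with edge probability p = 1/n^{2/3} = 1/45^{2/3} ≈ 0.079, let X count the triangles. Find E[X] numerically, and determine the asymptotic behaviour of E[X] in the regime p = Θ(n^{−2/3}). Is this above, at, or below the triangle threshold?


Number of potential triangles: C(45, 3) = 14190.
Each occurs with probability p³ ≈ (0.079)³ ≈ 4.93827e-04.
By linearity: E[X] = C(45, 3)·p³ ≈ 14190 · 4.93827e-04 ≈ 7.007.
Since α = 2/3 < 1, p = c/n^{2/3} ≫ 1/n is above the triangle threshold p ~ 1/n. Asymptotically E[X] ~ (c³/6)·n^{3(1−α)} = (1³/6)·n^{1} → ∞; triangles are abundant w.h.p.

E[X] ≈ 7.007; in regime p = Θ(1/n^{2/3}) E[X] diverges (above the triangle threshold p ~ 1/n).


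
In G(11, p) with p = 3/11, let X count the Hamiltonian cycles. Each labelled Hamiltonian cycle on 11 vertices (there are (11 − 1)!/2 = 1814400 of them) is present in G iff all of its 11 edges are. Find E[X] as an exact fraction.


K_11 has (11 − 1)!/2 = 1814400 labelled Hamiltonian cycles.
For each such Hamiltonian cycle H, let X_H = 1 if all 11 edges of H are present in G. Then P[X_H = 1] = p^{11} = (3/11)^{11} = 177147/285311670611.
Summing the indicators: E[X] = Σ_H E[X_H] = 1814400 · p^{11} = 1814400 · 177147/285311670611 = 321415516800/285311670611.
Numerically: E[X] ≈ 1.13.

E[X] = 1814400 · (3/11)^{11} = 321415516800/285311670611 ≈ 1.13.


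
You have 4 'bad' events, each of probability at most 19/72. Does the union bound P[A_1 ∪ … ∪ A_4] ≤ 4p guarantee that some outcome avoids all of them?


Union bound: P[∪_{i=1}^{4} A_i] ≤ Σ_i P[A_i] ≤ 4·p = 4·(19/72) = 19/18.
Numerically: 19/18 ≈ 1.056.
Is 19/18 < 1? NO.
Since the bound 19/18 is ≥ 1, the union bound is uninformative here; it does NOT by itself certify existence.

4·p = 19/18 ≈ 1.056; existence NOT certified by the union bound.


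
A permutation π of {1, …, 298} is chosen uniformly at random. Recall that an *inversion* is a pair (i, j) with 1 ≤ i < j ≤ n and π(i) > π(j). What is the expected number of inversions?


Write X = Σ X_I over the C(298, 2) = 44253 pairs i < j, with X_I the indicator of one inversion.
There are 44253 indicators.
For each fixed pair i < j, the values π(i) and π(j) are two distinct elements of {1, …, 298} in uniformly random order; by symmetry P[π(i) > π(j)] = 1/2.
By linearity: E[X] = 44253 · (1/2) = C(298, 2) · (1/2) = 44253/2 = 44253/2 ≈ 22126.50000.

E[X] = 44253/2 = 22126.50000.


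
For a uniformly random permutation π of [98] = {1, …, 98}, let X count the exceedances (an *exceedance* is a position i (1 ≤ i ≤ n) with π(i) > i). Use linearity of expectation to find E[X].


Write X = Σ_{i=1}^{98} X_i, where X_i = 1_{π(i) > i}.
For each fixed i, π(i) is uniform over {1, …, 98} (marginal of a uniform permutation), so P[π(i) > i] = (n − i)/n. Summing: Σ_{i=1}^{98} (n − i)/n = (0 + 1 + … + 97)/98 = 98(98 − 1)/(2·98) = (98 − 1)/2.
Hence E[X] = Σ_{i=1}^{98} (98 − i)/98 = 97/2 ≈ 48.500.

E[X] = 97/2 = 48.500.


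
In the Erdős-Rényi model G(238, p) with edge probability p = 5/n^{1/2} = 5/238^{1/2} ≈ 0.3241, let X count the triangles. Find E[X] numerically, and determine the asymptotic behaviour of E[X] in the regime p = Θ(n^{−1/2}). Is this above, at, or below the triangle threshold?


Number of potential triangles: C(238, 3) = 2218636.
Each occurs with probability p³ ≈ (0.3241)³ ≈ 3.404431e-02.
By linearity: E[X] = C(238, 3)·p³ ≈ 2218636 · 3.404431e-02 ≈ 75531.9389.
Since α = 1/2 < 1, p = c/n^{1/2} ≫ 1/n is above the triangle threshold p ~ 1/n. Asymptotically E[X] ~ (c³/6)·n^{3(1−α)} = (5³/6)·n^{1.5} → ∞; triangles are abundant w.h.p.

E[X] ≈ 75531.9389; in regime p = Θ(1/n^{1/2}) E[X] diverges (above the triangle threshold p ~ 1/n).


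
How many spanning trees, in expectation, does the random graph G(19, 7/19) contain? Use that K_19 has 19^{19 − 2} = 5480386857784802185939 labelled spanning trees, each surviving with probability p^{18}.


K_19 has 19^{19 − 2} = 5480386857784802185939 labelled spanning trees.
For each such spanning tree H, let X_H = 1 if all 18 edges of H are present in G. Then P[X_H = 1] = p^{18} = (7/19)^{18} = 1628413597910449/104127350297911241532841.
By linearity of expectation: E[X] = Σ_H E[X_H] = 5480386857784802185939 · p^{18} = 5480386857784802185939 · 1628413597910449/104127350297911241532841 = 1628413597910449/19.
Numerically: E[X] ≈ 8.5706e+13.

E[X] = 5480386857784802185939 · (7/19)^{18} = 1628413597910449/19 ≈ 8.5706e+13.


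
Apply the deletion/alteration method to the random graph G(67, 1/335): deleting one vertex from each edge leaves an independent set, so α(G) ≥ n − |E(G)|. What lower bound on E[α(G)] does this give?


E[|E(G)|] = C(67, 2)·p = 2211 · (1/335) = 33/5.
E[α(G)] ≥ n − E[|E(G)|] = 67 − 33/5 = 302/5.
Numerically: ≈ 60.40000.
(This is only a lower bound; the true E[α(G)] may be larger.)

E[α(G)] ≥ 302/5 ≈ 60.40000.


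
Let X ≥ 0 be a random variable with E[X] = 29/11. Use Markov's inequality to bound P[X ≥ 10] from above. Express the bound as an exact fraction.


μ = E[X] = 29/11, a = 10.
Markov: P[X ≥ 10] ≤ μ/a = (29/11)/10 = 29/110.
Numerically: ≈ 0.264.
(Since a = 10 > μ = 2.636, the bound 29/110 is < 1 and informative.)

P[X ≥ 10] ≤ 29/110 ≈ 0.264.


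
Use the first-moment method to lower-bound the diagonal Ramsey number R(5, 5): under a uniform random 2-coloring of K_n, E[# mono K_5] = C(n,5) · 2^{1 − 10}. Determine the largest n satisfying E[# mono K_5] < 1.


We need C(n, 5) · 2^{1 − 10} < 1, i.e. C(n, 5) < 2^{10 − 1} = 512.
Check values of n near the boundary:
  n = 6: C(6, 5) = 6; 6 < 512? YES
  n = 7: C(7, 5) = 21; 21 < 512? YES
  n = 8: C(8, 5) = 56; 56 < 512? YES
  n = 9: C(9, 5) = 126; 126 < 512? YES
  n = 10: C(10, 5) = 252; 252 < 512? YES
  n = 11: C(11, 5) = 462; 462 < 512? YES
  n = 12: C(12, 5) = 792; 792 < 512? NO
The largest n with C(n, 5) < 512 is n = 11 (where E[X] = 231/256 ≈ 0.9023438). Hence R(5, 5) > 11, i.e. R(5, 5) ≥ 12.

Largest n = 11; hence R(5, 5) > 11.


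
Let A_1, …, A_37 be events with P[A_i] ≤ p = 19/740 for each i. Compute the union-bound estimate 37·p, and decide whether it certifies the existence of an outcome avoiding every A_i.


Union bound: P[∪_{i=1}^{37} A_i] ≤ Σ_i P[A_i] ≤ 37·p = 37·(19/740) = 19/20.
Numerically: 19/20 ≈ 0.950.
Is 19/20 < 1? YES.
Since P[∪ A_i] ≤ 19/20 < 1, the complement has P[∩ A_i^c] ≥ 1 − 19/20 = 1/20 > 0, so some outcome avoids every A_i.

37·p = 19/20 ≈ 0.950; existence CERTIFIED by the union bound.


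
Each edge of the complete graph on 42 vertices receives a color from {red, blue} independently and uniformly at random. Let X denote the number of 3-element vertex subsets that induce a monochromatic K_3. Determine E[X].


Let X = Σ_S X_S over the C(42, 3) = 11480 subsets S of size 3, where X_S = 1 if the K_3 on S is monochromatic.
For a fixed S, the K_3 on S has C(3, 2) = 3 edges. P[all 3 edges red] = (1/2)^3, and likewise for blue, so P[monochromatic] = 2·(1/2)^3 = 2^{1 − 3} = 1/4.
Summing: E[X] = C(42, 3) · 2^{1 − 3} = 11480 · 1/4 = 2870.
Numerically: E[X] ≈ 2870.000.

E[X] = C(42,3)·2^(1−C(3,2)) = 2870 ≈ 2870.000.


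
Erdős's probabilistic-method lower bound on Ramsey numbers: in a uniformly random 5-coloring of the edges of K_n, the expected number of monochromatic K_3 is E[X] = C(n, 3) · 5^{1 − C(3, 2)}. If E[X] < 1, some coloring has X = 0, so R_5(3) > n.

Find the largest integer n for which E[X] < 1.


We need C(n, 3) · 5^{1 − 3} < 1, i.e. C(n, 3) < 5^{3 − 1} = 25.
Check values of n near the boundary:
  n = 3: C(3, 3) = 1; 1 < 25? YES
  n = 4: C(4, 3) = 4; 4 < 25? YES
  n = 5: C(5, 3) = 10; 10 < 25? YES
  n = 6: C(6, 3) = 20; 20 < 25? YES
  n = 7: C(7, 3) = 35; 35 < 25? NO
The largest n with C(n, 3) < 25 is n = 6 (where E[X] = 4/5 ≈ 0.80000). Hence R_5(3) > 6, i.e. R_5(3) ≥ 7.

Largest n = 6; hence R_5(3) > 6.


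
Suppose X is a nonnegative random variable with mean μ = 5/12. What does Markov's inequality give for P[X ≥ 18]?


μ = E[X] = 5/12, a = 18.
Markov: P[X ≥ 18] ≤ μ/a = (5/12)/18 = 5/216.
Numerically: ≈ 0.0231.
(Since a = 18 > μ = 0.4167, the bound 5/216 is < 1 and informative.)

P[X ≥ 18] ≤ 5/216 ≈ 0.0231.


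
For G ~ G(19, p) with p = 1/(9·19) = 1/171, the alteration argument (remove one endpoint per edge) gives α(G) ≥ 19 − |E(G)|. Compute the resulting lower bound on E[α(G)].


E[|E(G)|] = C(19, 2)·p = 171 · (1/171) = 1.
E[α(G)] ≥ n − E[|E(G)|] = 19 − 1 = 18.
Numerically: ≈ 18.000.
(This is only a lower bound; the true E[α(G)] may be larger.)

E[α(G)] ≥ 18 ≈ 18.000.


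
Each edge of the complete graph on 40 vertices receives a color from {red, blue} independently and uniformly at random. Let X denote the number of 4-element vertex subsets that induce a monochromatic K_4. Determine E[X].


Let X = Σ_S X_S over the C(40, 4) = 91390 subsets S of size 4, where X_S = 1 if the K_4 on S is monochromatic.
For a fixed S, the K_4 on S has C(4, 2) = 6 edges. P[all 6 edges red] = (1/2)^6, and likewise for blue, so P[monochromatic] = 2·(1/2)^6 = 2^{1 − 6} = 1/32.
Summing: E[X] = C(40, 4) · 2^{1 − 6} = 91390 · 1/32 = 45695/16.
Numerically: E[X] ≈ 2855.93750.

E[X] = C(40,4)·2^(1−C(4,2)) = 45695/16 ≈ 2855.93750.


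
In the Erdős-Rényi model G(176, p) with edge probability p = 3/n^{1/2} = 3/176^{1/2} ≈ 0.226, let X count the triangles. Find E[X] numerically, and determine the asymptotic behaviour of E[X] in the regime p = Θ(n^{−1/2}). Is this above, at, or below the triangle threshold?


Number of potential triangles: C(176, 3) = 893200.
Each occurs with probability p³ ≈ (0.226)³ ≈ 1.15636e-02.
By linearity: E[X] = C(176, 3)·p³ ≈ 893200 · 1.15636e-02 ≈ 10328.648.
Since α = 1/2 < 1, p = c/n^{1/2} ≫ 1/n is above the triangle threshold p ~ 1/n. Asymptotically E[X] ~ (c³/6)·n^{3(1−α)} = (3³/6)·n^{1.5} → ∞; triangles are abundant w.h.p.

E[X] ≈ 10328.648; in regime p = Θ(1/n^{1/2}) E[X] diverges (above the triangle threshold p ~ 1/n).


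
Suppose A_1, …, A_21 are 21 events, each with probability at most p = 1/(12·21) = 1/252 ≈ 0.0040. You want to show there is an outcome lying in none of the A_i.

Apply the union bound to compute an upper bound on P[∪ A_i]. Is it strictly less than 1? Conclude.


Union bound: P[∪_{i=1}^{21} A_i] ≤ Σ_i P[A_i] ≤ 21·p = 21·(1/252) = 1/12.
Numerically: 1/12 ≈ 0.0833.
Is 1/12 < 1? YES.
Since P[∪ A_i] ≤ 1/12 < 1, the complement has P[∩ A_i^c] ≥ 1 − 1/12 = 11/12 > 0, so some outcome avoids every A_i.

21·p = 1/12 ≈ 0.0833; existence CERTIFIED by the union bound.


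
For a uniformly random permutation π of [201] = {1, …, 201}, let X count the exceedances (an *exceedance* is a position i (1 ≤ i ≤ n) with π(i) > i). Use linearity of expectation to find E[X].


Write X = Σ_{i=1}^{201} X_i, where X_i = 1_{π(i) > i}.
For each fixed i, π(i) is uniform over {1, …, 201} (marginal of a uniform permutation), so P[π(i) > i] = (n − i)/n. Summing: Σ_{i=1}^{201} (n − i)/n = (0 + 1 + … + 200)/201 = 201(201 − 1)/(2·201) = (201 − 1)/2.
Hence E[X] = Σ_{i=1}^{201} (201 − i)/201 = 100 ≈ 100.000.

E[X] = 100 = 100.000.


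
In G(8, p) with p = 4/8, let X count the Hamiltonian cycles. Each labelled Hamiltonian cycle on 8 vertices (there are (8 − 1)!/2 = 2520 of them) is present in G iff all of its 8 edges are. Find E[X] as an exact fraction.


K_8 has (8 − 1)!/2 = 2520 labelled Hamiltonian cycles.
For each such Hamiltonian cycle H, let X_H = 1 if all 8 edges of H are present in G. Then P[X_H = 1] = p^{8} = (1/2)^{8} = 1/256.
By linearity: E[X] = Σ_H E[X_H] = 2520 · p^{8} = 2520 · 1/256 = 315/32.
Numerically: E[X] ≈ 9.84375.

E[X] = 2520 · (1/2)^{8} = 315/32 ≈ 9.84375.


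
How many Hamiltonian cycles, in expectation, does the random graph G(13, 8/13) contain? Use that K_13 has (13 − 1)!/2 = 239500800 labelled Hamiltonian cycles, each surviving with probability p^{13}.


K_13 has (13 − 1)!/2 = 239500800 labelled Hamiltonian cycles.
For each such Hamiltonian cycle H, let X_H = 1 if all 13 edges of H are present in G. Then P[X_H = 1] = p^{13} = (8/13)^{13} = 549755813888/302875106592253.
By linearity of expectation: E[X] = Σ_H E[X_H] = 239500800 · p^{13} = 239500800 · 549755813888/302875106592253 = 131666957230827110400/302875106592253.
Numerically: E[X] ≈ 4.3472e+05.

E[X] = 239500800 · (8/13)^{13} = 131666957230827110400/302875106592253 ≈ 4.3472e+05.


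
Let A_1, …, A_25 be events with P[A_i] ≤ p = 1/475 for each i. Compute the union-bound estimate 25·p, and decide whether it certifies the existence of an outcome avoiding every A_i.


Union bound: P[∪_{i=1}^{25} A_i] ≤ Σ_i P[A_i] ≤ 25·p = 25·(1/475) = 1/19.
Numerically: 1/19 ≈ 0.0526.
Is 1/19 < 1? YES.
Since P[∪ A_i] ≤ 1/19 < 1, the complement has P[∩ A_i^c] ≥ 1 − 1/19 = 18/19 > 0, so some outcome avoids every A_i.

25·p = 1/19 ≈ 0.0526; existence CERTIFIED by the union bound.


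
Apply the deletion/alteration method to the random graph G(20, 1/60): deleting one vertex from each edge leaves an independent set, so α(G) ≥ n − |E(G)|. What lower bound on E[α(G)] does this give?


E[|E(G)|] = C(20, 2)·p = 190 · (1/60) = 19/6.
E[α(G)] ≥ n − E[|E(G)|] = 20 − 19/6 = 101/6.
Numerically: ≈ 16.833.
(This is only a lower bound; the true E[α(G)] may be larger.)

E[α(G)] ≥ 101/6 ≈ 16.833.


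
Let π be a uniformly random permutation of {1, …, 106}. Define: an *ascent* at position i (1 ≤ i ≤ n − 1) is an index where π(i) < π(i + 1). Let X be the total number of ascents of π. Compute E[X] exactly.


Write X = Σ X_I over i = 1, …, 105, with X_I the indicator of one ascent.
There are 105 indicators.
For each fixed i, the pair (π(i), π(i+1)) is a uniformly random ordered pair of distinct values from {1, …, 106}; by symmetry P[π(i) < π(i+1)] = 1/2.
By linearity: E[X] = 105 · (1/2) = (106 − 1) · (1/2) = 105/2 ≈ 52.500.

E[X] = 105/2 = 52.500.


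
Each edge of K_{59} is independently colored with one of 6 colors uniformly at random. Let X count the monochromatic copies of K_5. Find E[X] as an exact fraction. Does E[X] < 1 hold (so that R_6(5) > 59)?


E[X] = C(59, 5) · 6^{1 − 10} = 5006386 · 6^{−9} = 5006386/10077696.
As a reduced fraction: E[X] = 2503193/5038848 ≈ 0.496779.
Is E[X] < 1? YES.
Since E[X] < 1, there exists a 6-coloring of K_{59} with no monochromatic K_5; hence R_6(5) > 59.

E[X] = 2503193/5038848 ≈ 0.496779; E[X] < 1, so R_6(5) > 59.


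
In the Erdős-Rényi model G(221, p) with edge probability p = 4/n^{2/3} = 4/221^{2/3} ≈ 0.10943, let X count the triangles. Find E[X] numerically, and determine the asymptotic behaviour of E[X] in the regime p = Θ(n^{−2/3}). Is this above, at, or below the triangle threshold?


Number of potential triangles: C(221, 3) = 1774630.
Each occurs with probability p³ ≈ (0.10943)³ ≈ 1.3103745e-03.
By linearity: E[X] = C(221, 3)·p³ ≈ 1774630 · 1.3103745e-03 ≈ 2325.42986.
Since α = 2/3 < 1, p = c/n^{2/3} ≫ 1/n is above the triangle threshold p ~ 1/n. Asymptotically E[X] ~ (c³/6)·n^{3(1−α)} = (4³/6)·n^{1} → ∞; triangles are abundant w.h.p.

E[X] ≈ 2325.42986; in regime p = Θ(1/n^{2/3}) E[X] diverges (above the triangle threshold p ~ 1/n).


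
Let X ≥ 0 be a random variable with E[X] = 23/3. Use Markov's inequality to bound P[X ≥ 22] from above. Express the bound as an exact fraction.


μ = E[X] = 23/3, a = 22.
Markov: P[X ≥ 22] ≤ μ/a = (23/3)/22 = 23/66.
Numerically: ≈ 0.34848.
(Since a = 22 > μ = 7.66667, the bound 23/66 is < 1 and informative.)

P[X ≥ 22] ≤ 23/66 ≈ 0.34848.


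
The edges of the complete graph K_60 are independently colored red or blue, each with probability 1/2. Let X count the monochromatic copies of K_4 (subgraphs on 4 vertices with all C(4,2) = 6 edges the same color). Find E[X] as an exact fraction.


Let X = Σ_S X_S over the C(60, 4) = 487635 subsets S of size 4, where X_S = 1 if the K_4 on S is monochromatic.
For a fixed S, the K_4 on S has C(4, 2) = 6 edges. P[all 6 edges red] = (1/2)^6, and likewise for blue, so P[monochromatic] = 2·(1/2)^6 = 2^{1 − 6} = 1/32.
Summing: E[X] = C(60, 4) · 2^{1 − 6} = 487635 · 1/32 = 487635/32.
Numerically: E[X] ≈ 15238.594.

E[X] = C(60,4)·2^(1−C(4,2)) = 487635/32 ≈ 15238.594.


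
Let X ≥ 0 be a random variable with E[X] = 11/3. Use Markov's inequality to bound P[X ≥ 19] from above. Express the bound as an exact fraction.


μ = E[X] = 11/3, a = 19.
Markov: P[X ≥ 19] ≤ μ/a = (11/3)/19 = 11/57.
Numerically: ≈ 0.193.
(Since a = 19 > μ = 3.667, the bound 11/57 is < 1 and informative.)

P[X ≥ 19] ≤ 11/57 ≈ 0.193.


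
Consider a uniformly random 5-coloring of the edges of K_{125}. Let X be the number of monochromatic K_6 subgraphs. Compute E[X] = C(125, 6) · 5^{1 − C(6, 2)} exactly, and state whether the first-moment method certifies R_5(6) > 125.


E[X] = C(125, 6) · 5^{1 − 15} = 4690625500 · 5^{−14} = 4690625500/6103515625.
As a reduced fraction: E[X] = 37525004/48828125 ≈ 0.76851.
Is E[X] < 1? YES.
Since E[X] < 1, there exists a 5-coloring of K_{125} with no monochromatic K_6; hence R_5(6) > 125.

E[X] = 37525004/48828125 ≈ 0.76851; E[X] < 1, so R_5(6) > 125.


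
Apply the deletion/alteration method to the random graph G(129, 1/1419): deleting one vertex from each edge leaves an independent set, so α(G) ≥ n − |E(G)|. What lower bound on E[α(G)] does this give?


E[|E(G)|] = C(129, 2)·p = 8256 · (1/1419) = 64/11.
E[α(G)] ≥ n − E[|E(G)|] = 129 − 64/11 = 1355/11.
Numerically: ≈ 123.1818.
(This is only a lower bound; the true E[α(G)] may be larger.)

E[α(G)] ≥ 1355/11 ≈ 123.1818.


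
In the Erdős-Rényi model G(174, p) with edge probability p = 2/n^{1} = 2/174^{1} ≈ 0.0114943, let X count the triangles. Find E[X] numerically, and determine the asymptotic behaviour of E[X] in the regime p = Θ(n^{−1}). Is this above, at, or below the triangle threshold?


Number of potential triangles: C(174, 3) = 862924.
Each occurs with probability p³ ≈ (0.0114943)³ ≈ 1.51859597e-06.
By linearity: E[X] = C(174, 3)·p³ ≈ 862924 · 1.51859597e-06 ≈ 1.310433.
Here α = 1, so p = 2/n is exactly at the triangle threshold p ~ 1/n. Asymptotically E[X] → c³/6 = 2³/6 = 4/3 ≈ 1.333333, a bounded constant. In this regime the triangle count is asymptotically Poisson(c³/6).

E[X] ≈ 1.310433; in regime p = Θ(1/n^{1}) E[X] stays bounded (at the triangle threshold p ~ 1/n).


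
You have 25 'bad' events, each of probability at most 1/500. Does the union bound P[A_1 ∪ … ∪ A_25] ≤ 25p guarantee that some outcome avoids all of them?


Union bound: P[∪_{i=1}^{25} A_i] ≤ Σ_i P[A_i] ≤ 25·p = 25·(1/500) = 1/20.
Numerically: 1/20 ≈ 0.0500.
Is 1/20 < 1? YES.
Since P[∪ A_i] ≤ 1/20 < 1, the complement has P[∩ A_i^c] ≥ 1 − 1/20 = 19/20 > 0, so some outcome avoids every A_i.

25·p = 1/20 ≈ 0.0500; existence CERTIFIED by the union bound.


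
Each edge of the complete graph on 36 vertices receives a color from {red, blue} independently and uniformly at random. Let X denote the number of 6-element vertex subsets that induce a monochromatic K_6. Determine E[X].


Let X = Σ_S X_S over the C(36, 6) = 1947792 subsets S of size 6, where X_S = 1 if the K_6 on S is monochromatic.
For a fixed S, the K_6 on S has C(6, 2) = 15 edges. P[all 15 edges red] = (1/2)^15, and likewise for blue, so P[monochromatic] = 2·(1/2)^15 = 2^{1 − 15} = 1/16384.
By linearity: E[X] = C(36, 6) · 2^{1 − 15} = 1947792 · 1/16384 = 121737/1024.
Numerically: E[X] ≈ 118.884.

E[X] = C(36,6)·2^(1−C(6,2)) = 121737/1024 ≈ 118.884.


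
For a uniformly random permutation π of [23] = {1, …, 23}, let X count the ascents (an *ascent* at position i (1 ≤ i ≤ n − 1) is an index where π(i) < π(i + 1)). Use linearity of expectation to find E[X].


Write X = Σ X_I over i = 1, …, 22, with X_I the indicator of one ascent.
There are 22 indicators.
For each fixed i, the pair (π(i), π(i+1)) is a uniformly random ordered pair of distinct values from {1, …, 23}; by symmetry P[π(i) < π(i+1)] = 1/2.
By linearity: E[X] = 22 · (1/2) = (23 − 1) · (1/2) = 11 ≈ 11.0000.

E[X] = 11 = 11.0000.


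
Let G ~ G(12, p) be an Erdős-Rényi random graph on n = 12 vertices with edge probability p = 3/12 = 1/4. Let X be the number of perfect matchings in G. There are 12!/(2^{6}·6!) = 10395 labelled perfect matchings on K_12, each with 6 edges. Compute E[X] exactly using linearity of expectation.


K_12 has 12!/(2^{6}·6!) = 10395 labelled perfect matchings.
For each such perfect matching H, let X_H = 1 if all 6 edges of H are present in G. Then P[X_H = 1] = p^{6} = (1/4)^{6} = 1/4096.
By linearity of expectation: E[X] = Σ_H E[X_H] = 10395 · p^{6} = 10395 · 1/4096 = 10395/4096.
Numerically: E[X] ≈ 2.538.

E[X] = 10395 · (1/4)^{6} = 10395/4096 ≈ 2.538.


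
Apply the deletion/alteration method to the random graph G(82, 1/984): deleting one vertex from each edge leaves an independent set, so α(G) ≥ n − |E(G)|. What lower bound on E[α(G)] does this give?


E[|E(G)|] = C(82, 2)·p = 3321 · (1/984) = 27/8.
E[α(G)] ≥ n − E[|E(G)|] = 82 − 27/8 = 629/8.
Numerically: ≈ 78.625000.
(This is only a lower bound; the true E[α(G)] may be larger.)

E[α(G)] ≥ 629/8 ≈ 78.625000.


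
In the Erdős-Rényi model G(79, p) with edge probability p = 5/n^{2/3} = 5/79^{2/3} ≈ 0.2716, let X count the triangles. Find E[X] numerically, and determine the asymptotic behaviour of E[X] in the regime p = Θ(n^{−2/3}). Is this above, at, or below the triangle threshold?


Number of potential triangles: C(79, 3) = 79079.
Each occurs with probability p³ ≈ (0.2716)³ ≈ 2.002884e-02.
By linearity: E[X] = C(79, 3)·p³ ≈ 79079 · 2.002884e-02 ≈ 1583.8608.
Since α = 2/3 < 1, p = c/n^{2/3} ≫ 1/n is above the triangle threshold p ~ 1/n. Asymptotically E[X] ~ (c³/6)·n^{3(1−α)} = (5³/6)·n^{1} → ∞; triangles are abundant w.h.p.

E[X] ≈ 1583.8608; in regime p = Θ(1/n^{2/3}) E[X] diverges (above the triangle threshold p ~ 1/n).


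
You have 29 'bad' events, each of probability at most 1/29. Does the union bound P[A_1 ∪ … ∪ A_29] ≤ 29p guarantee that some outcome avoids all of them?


Union bound: P[∪_{i=1}^{29} A_i] ≤ Σ_i P[A_i] ≤ 29·p = 29·(1/29) = 1.
Numerically: 1 ≈ 1.0000.
Is 1 < 1? NO.
Since the bound 1 is ≥ 1, the union bound is uninformative here; it does NOT by itself certify existence.

29·p = 1 ≈ 1.0000; existence NOT certified by the union bound.


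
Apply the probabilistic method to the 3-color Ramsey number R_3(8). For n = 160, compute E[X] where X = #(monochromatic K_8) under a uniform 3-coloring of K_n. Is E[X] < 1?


E[X] = C(160, 8) · 3^{1 − 28} = 8917061687820 · 3^{−27} = 8917061687820/7625597484987.
As a reduced fraction: E[X] = 990784631980/847288609443 ≈ 1.169359.
Is E[X] < 1? NO.
Since E[X] ≥ 1, the first-moment bound is inconclusive at n = 160; it does NOT by itself certify R_3(8) > 160.

E[X] = 990784631980/847288609443 ≈ 1.169359; E[X] ≥ 1; first-moment method inconclusive here.


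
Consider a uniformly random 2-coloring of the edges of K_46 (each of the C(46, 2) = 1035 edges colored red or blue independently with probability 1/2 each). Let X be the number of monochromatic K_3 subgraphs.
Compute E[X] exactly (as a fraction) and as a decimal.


Let X = Σ_S X_S over the C(46, 3) = 15180 subsets S of size 3, where X_S = 1 if the K_3 on S is monochromatic.
For a fixed S, the K_3 on S has C(3, 2) = 3 edges. P[all 3 edges red] = (1/2)^3, and likewise for blue, so P[monochromatic] = 2·(1/2)^3 = 2^{1 − 3} = 1/4.
Summing: E[X] = C(46, 3) · 2^{1 − 3} = 15180 · 1/4 = 3795.
Numerically: E[X] ≈ 3795.0000.

E[X] = C(46,3)·2^(1−C(3,2)) = 3795 ≈ 3795.0000.


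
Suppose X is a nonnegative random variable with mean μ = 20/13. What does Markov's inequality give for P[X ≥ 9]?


μ = E[X] = 20/13, a = 9.
Markov: P[X ≥ 9] ≤ μ/a = (20/13)/9 = 20/117.
Numerically: ≈ 0.17094.
(Since a = 9 > μ = 1.53846, the bound 20/117 is < 1 and informative.)

P[X ≥ 9] ≤ 20/117 ≈ 0.17094.


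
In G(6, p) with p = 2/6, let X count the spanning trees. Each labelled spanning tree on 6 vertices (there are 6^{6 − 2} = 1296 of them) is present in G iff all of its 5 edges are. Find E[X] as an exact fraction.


K_6 has 6^{6 − 2} = 1296 labelled spanning trees.
For each such spanning tree H, let X_H = 1 if all 5 edges of H are present in G. Then P[X_H = 1] = p^{5} = (1/3)^{5} = 1/243.
By linearity of expectation: E[X] = Σ_H E[X_H] = 1296 · p^{5} = 1296 · 1/243 = 16/3.
Numerically: E[X] ≈ 5.33333.

E[X] = 1296 · (1/3)^{5} = 16/3 ≈ 5.33333.


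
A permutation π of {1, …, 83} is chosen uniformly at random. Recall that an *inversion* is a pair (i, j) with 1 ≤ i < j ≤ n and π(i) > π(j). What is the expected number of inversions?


Write X = Σ X_I over the C(83, 2) = 3403 pairs i < j, with X_I the indicator of one inversion.
There are 3403 indicators.
For each fixed pair i < j, the values π(i) and π(j) are two distinct elements of {1, …, 83} in uniformly random order; by symmetry P[π(i) > π(j)] = 1/2.
By linearity: E[X] = 3403 · (1/2) = C(83, 2) · (1/2) = 3403/2 = 3403/2 ≈ 1701.5000.

E[X] = 3403/2 = 1701.5000.


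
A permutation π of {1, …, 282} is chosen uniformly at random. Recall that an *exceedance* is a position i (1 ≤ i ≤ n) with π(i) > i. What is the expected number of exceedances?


Write X = Σ_{i=1}^{282} X_i, where X_i = 1_{π(i) > i}.
For each fixed i, π(i) is uniform over {1, …, 282} (marginal of a uniform permutation), so P[π(i) > i] = (n − i)/n. Summing: Σ_{i=1}^{282} (n − i)/n = (0 + 1 + … + 281)/282 = 282(282 − 1)/(2·282) = (282 − 1)/2.
Hence E[X] = Σ_{i=1}^{282} (282 − i)/282 = 281/2 ≈ 140.500.

E[X] = 281/2 = 140.500.


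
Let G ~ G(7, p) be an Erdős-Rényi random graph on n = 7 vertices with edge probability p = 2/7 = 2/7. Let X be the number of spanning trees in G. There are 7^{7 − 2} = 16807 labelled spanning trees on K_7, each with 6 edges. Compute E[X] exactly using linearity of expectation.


K_7 has 7^{7 − 2} = 16807 labelled spanning trees.
For each such spanning tree H, let X_H = 1 if all 6 edges of H are present in G. Then P[X_H = 1] = p^{6} = (2/7)^{6} = 64/117649.
By linearity: E[X] = Σ_H E[X_H] = 16807 · p^{6} = 16807 · 64/117649 = 64/7.
Numerically: E[X] ≈ 9.1429.

E[X] = 16807 · (2/7)^{6} = 64/7 ≈ 9.1429.


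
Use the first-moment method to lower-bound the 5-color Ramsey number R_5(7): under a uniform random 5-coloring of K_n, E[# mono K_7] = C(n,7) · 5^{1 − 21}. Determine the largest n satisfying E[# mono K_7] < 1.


We need C(n, 7) · 5^{1 − 21} < 1, i.e. C(n, 7) < 5^{21 − 1} = 95367431640625.
Check values of n near the boundary:
  n = 333: C(333, 7) = 84549532139028; 84549532139028 < 95367431640625? YES
  n = 334: C(334, 7) = 86359460961576; 86359460961576 < 95367431640625? YES
  n = 335: C(335, 7) = 88202498238195; 88202498238195 < 95367431640625? YES
  n = 336: C(336, 7) = 90079147136880; 90079147136880 < 95367431640625? YES
  n = 337: C(337, 7) = 91989916924632; 91989916924632 < 95367431640625? YES
  n = 338: C(338, 7) = 93935323022736; 93935323022736 < 95367431640625? YES
  n = 339: C(339, 7) = 95915887062372; 95915887062372 < 95367431640625? NO
  n = 340: C(340, 7) = 97932136940560; 97932136940560 < 95367431640625? NO
The largest n with C(n, 7) < 95367431640625 is n = 338 (where E[X] = 93935323022736/95367431640625 ≈ 0.98498). Hence R_5(7) > 338, i.e. R_5(7) ≥ 339.

Largest n = 338; hence R_5(7) > 338.


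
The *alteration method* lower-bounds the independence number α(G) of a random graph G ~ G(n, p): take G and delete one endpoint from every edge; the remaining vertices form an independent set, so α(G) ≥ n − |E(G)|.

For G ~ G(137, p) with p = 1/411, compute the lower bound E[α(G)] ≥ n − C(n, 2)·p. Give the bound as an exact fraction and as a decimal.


E[|E(G)|] = C(137, 2)·p = 9316 · (1/411) = 68/3.
E[α(G)] ≥ n − E[|E(G)|] = 137 − 68/3 = 343/3.
Numerically: ≈ 114.33333.
(This is only a lower bound; the true E[α(G)] may be larger.)

E[α(G)] ≥ 343/3 ≈ 114.33333.


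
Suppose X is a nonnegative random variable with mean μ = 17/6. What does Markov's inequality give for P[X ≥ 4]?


μ = E[X] = 17/6, a = 4.
Markov: P[X ≥ 4] ≤ μ/a = (17/6)/4 = 17/24.
Numerically: ≈ 0.70833.
(Since a = 4 > μ = 2.83333, the bound 17/24 is < 1 and informative.)

P[X ≥ 4] ≤ 17/24 ≈ 0.70833.


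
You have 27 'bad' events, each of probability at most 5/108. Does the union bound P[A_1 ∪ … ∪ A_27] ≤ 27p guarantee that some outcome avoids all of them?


Union bound: P[∪_{i=1}^{27} A_i] ≤ Σ_i P[A_i] ≤ 27·p = 27·(5/108) = 5/4.
Numerically: 5/4 ≈ 1.250000.
Is 5/4 < 1? NO.
Since the bound 5/4 is ≥ 1, the union bound is uninformative here; it does NOT by itself certify existence.

27·p = 5/4 ≈ 1.250000; existence NOT certified by the union bound.


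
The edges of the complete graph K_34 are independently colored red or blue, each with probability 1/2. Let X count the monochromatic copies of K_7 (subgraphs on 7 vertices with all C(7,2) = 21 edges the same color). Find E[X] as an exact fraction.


Let X = Σ_S X_S over the C(34, 7) = 5379616 subsets S of size 7, where X_S = 1 if the K_7 on S is monochromatic.
For a fixed S, the K_7 on S has C(7, 2) = 21 edges. P[all 21 edges red] = (1/2)^21, and likewise for blue, so P[monochromatic] = 2·(1/2)^21 = 2^{1 − 21} = 1/1048576.
By linearity of expectation: E[X] = C(34, 7) · 2^{1 − 21} = 5379616 · 1/1048576 = 168113/32768.
Numerically: E[X] ≈ 5.13040.

E[X] = C(34,7)·2^(1−C(7,2)) = 168113/32768 ≈ 5.13040.


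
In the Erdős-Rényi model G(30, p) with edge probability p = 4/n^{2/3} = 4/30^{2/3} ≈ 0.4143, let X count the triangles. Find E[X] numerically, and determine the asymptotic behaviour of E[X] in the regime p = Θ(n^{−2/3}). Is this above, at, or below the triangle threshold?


Number of potential triangles: C(30, 3) = 4060.
Each occurs with probability p³ ≈ (0.4143)³ ≈ 7.1111111e-02.
By linearity: E[X] = C(30, 3)·p³ ≈ 4060 · 7.1111111e-02 ≈ 288.71111.
Since α = 2/3 < 1, p = c/n^{2/3} ≫ 1/n is above the triangle threshold p ~ 1/n. Asymptotically E[X] ~ (c³/6)·n^{3(1−α)} = (4³/6)·n^{1} → ∞; triangles are abundant w.h.p.

E[X] ≈ 288.71111; in regime p = Θ(1/n^{2/3}) E[X] diverges (above the triangle threshold p ~ 1/n).


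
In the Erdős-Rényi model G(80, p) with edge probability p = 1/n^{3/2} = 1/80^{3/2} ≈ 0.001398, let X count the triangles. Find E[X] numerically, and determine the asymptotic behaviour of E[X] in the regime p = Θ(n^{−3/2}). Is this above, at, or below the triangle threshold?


Number of potential triangles: C(80, 3) = 82160.
Each occurs with probability p³ ≈ (0.001398)³ ≈ 2.729575e-09.
By linearity: E[X] = C(80, 3)·p³ ≈ 82160 · 2.729575e-09 ≈ 0.0002.
Since α = 3/2 > 1, p = c/n^{3/2} = o(1/n) is below the triangle threshold p ~ 1/n. Asymptotically E[X] ~ (c³/6)·n^{3(1−α)} = (1³/6)·n^{-1.5} → 0, so by Markov's inequality G has no triangles w.h.p.

E[X] ≈ 0.0002; in regime p = Θ(1/n^{3/2}) E[X] tends to 0 (below the triangle threshold p ~ 1/n).


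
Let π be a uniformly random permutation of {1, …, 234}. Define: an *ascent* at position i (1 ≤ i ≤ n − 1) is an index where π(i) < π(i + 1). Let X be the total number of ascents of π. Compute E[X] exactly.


Write X = Σ X_I over i = 1, …, 233, with X_I the indicator of one ascent.
There are 233 indicators.
For each fixed i, the pair (π(i), π(i+1)) is a uniformly random ordered pair of distinct values from {1, …, 234}; by symmetry P[π(i) < π(i+1)] = 1/2.
By linearity: E[X] = 233 · (1/2) = (234 − 1) · (1/2) = 233/2 ≈ 116.50000.

E[X] = 233/2 = 116.50000.


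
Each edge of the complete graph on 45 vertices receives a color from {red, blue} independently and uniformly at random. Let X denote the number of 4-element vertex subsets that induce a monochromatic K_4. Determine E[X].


Let X = Σ_S X_S over the C(45, 4) = 148995 subsets S of size 4, where X_S = 1 if the K_4 on S is monochromatic.
For a fixed S, the K_4 on S has C(4, 2) = 6 edges. P[all 6 edges red] = (1/2)^6, and likewise for blue, so P[monochromatic] = 2·(1/2)^6 = 2^{1 − 6} = 1/32.
Summing: E[X] = C(45, 4) · 2^{1 − 6} = 148995 · 1/32 = 148995/32.
Numerically: E[X] ≈ 4656.093750.

E[X] = C(45,4)·2^(1−C(4,2)) = 148995/32 ≈ 4656.093750.


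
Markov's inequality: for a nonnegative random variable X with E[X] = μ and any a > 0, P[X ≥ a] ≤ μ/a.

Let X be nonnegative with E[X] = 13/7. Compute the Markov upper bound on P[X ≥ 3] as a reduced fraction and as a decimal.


μ = E[X] = 13/7, a = 3.
Markov: P[X ≥ 3] ≤ μ/a = (13/7)/3 = 13/21.
Numerically: ≈ 0.619.
(Since a = 3 > μ = 1.857, the bound 13/21 is < 1 and informative.)

P[X ≥ 3] ≤ 13/21 ≈ 0.619.


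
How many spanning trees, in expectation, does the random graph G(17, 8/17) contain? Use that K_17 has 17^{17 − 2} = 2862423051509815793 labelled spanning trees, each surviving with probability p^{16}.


K_17 has 17^{17 − 2} = 2862423051509815793 labelled spanning trees.
For each such spanning tree H, let X_H = 1 if all 16 edges of H are present in G. Then P[X_H = 1] = p^{16} = (8/17)^{16} = 281474976710656/48661191875666868481.
Summing the indicators: E[X] = Σ_H E[X_H] = 2862423051509815793 · p^{16} = 2862423051509815793 · 281474976710656/48661191875666868481 = 281474976710656/17.
Numerically: E[X] ≈ 1.65574e+13.

E[X] = 2862423051509815793 · (8/17)^{16} = 281474976710656/17 ≈ 1.65574e+13.


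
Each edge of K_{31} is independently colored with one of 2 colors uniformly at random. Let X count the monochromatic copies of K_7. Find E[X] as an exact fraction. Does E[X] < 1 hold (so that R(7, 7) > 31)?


E[X] = C(31, 7) · 2^{1 − 21} = 2629575 · 2^{−20} = 2629575/1048576.
As a reduced fraction: E[X] = 2629575/1048576 ≈ 2.507758.
Is E[X] < 1? NO.
Since E[X] ≥ 1, the first-moment bound is inconclusive at n = 31; it does NOT by itself certify R(7, 7) > 31.

E[X] = 2629575/1048576 ≈ 2.507758; E[X] ≥ 1; first-moment method inconclusive here.


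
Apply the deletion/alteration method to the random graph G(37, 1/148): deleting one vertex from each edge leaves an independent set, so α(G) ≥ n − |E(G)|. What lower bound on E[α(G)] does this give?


E[|E(G)|] = C(37, 2)·p = 666 · (1/148) = 9/2.
E[α(G)] ≥ n − E[|E(G)|] = 37 − 9/2 = 65/2.
Numerically: ≈ 32.5000.
(This is only a lower bound; the true E[α(G)] may be larger.)

E[α(G)] ≥ 65/2 ≈ 32.5000.


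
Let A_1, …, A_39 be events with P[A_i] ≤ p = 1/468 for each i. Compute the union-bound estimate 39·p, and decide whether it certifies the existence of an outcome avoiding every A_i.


Union bound: P[∪_{i=1}^{39} A_i] ≤ Σ_i P[A_i] ≤ 39·p = 39·(1/468) = 1/12.
Numerically: 1/12 ≈ 0.0833333.
Is 1/12 < 1? YES.
Since P[∪ A_i] ≤ 1/12 < 1, the complement has P[∩ A_i^c] ≥ 1 − 1/12 = 11/12 > 0, so some outcome avoids every A_i.

39·p = 1/12 ≈ 0.0833333; existence CERTIFIED by the union bound.


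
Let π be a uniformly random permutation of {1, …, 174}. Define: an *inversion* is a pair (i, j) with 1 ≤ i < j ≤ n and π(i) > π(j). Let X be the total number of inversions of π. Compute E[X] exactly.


Write X = Σ X_I over the C(174, 2) = 15051 pairs i < j, with X_I the indicator of one inversion.
There are 15051 indicators.
For each fixed pair i < j, the values π(i) and π(j) are two distinct elements of {1, …, 174} in uniformly random order; by symmetry P[π(i) > π(j)] = 1/2.
By linearity: E[X] = 15051 · (1/2) = C(174, 2) · (1/2) = 15051/2 = 15051/2 ≈ 7525.5000.

E[X] = 15051/2 = 7525.5000.


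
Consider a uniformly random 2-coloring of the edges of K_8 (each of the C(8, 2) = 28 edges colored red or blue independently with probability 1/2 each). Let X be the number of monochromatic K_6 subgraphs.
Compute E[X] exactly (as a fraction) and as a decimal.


Let X = Σ_S X_S over the C(8, 6) = 28 subsets S of size 6, where X_S = 1 if the K_6 on S is monochromatic.
For a fixed S, the K_6 on S has C(6, 2) = 15 edges. P[all 15 edges red] = (1/2)^15, and likewise for blue, so P[monochromatic] = 2·(1/2)^15 = 2^{1 − 15} = 1/16384.
By linearity of expectation: E[X] = C(8, 6) · 2^{1 − 15} = 28 · 1/16384 = 7/4096.
Numerically: E[X] ≈ 0.002.

E[X] = C(8,6)·2^(1−C(6,2)) = 7/4096 ≈ 0.002.


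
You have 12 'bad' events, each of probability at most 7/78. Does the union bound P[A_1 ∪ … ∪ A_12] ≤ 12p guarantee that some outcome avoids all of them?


Union bound: P[∪_{i=1}^{12} A_i] ≤ Σ_i P[A_i] ≤ 12·p = 12·(7/78) = 14/13.
Numerically: 14/13 ≈ 1.0769231.
Is 14/13 < 1? NO.
Since the bound 14/13 is ≥ 1, the union bound is uninformative here; it does NOT by itself certify existence.

12·p = 14/13 ≈ 1.0769231; existence NOT certified by the union bound.


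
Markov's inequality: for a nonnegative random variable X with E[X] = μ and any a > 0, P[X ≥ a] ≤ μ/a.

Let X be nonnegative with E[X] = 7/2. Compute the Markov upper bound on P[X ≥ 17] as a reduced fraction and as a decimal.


μ = E[X] = 7/2, a = 17.
Markov: P[X ≥ 17] ≤ μ/a = (7/2)/17 = 7/34.
Numerically: ≈ 0.206.
(Since a = 17 > μ = 3.500, the bound 7/34 is < 1 and informative.)

P[X ≥ 17] ≤ 7/34 ≈ 0.206.


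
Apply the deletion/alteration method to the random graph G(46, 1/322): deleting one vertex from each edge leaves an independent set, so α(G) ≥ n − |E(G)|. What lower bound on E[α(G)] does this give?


E[|E(G)|] = C(46, 2)·p = 1035 · (1/322) = 45/14.
E[α(G)] ≥ n − E[|E(G)|] = 46 − 45/14 = 599/14.
Numerically: ≈ 42.7857.
(This is only a lower bound; the true E[α(G)] may be larger.)

E[α(G)] ≥ 599/14 ≈ 42.7857.


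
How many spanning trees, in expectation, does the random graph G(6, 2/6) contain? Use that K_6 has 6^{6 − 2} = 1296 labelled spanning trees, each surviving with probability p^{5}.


K_6 has 6^{6 − 2} = 1296 labelled spanning trees.
For each such spanning tree H, let X_H = 1 if all 5 edges of H are present in G. Then P[X_H = 1] = p^{5} = (1/3)^{5} = 1/243.
By linearity of expectation: E[X] = Σ_H E[X_H] = 1296 · p^{5} = 1296 · 1/243 = 16/3.
Numerically: E[X] ≈ 5.333.

E[X] = 1296 · (1/3)^{5} = 16/3 ≈ 5.333.


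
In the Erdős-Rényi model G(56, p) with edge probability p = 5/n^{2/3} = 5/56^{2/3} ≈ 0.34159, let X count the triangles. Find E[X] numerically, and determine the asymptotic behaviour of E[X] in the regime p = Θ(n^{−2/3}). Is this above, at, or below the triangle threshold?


Number of potential triangles: C(56, 3) = 27720.
Each occurs with probability p³ ≈ (0.34159)³ ≈ 3.9859694e-02.
By linearity: E[X] = C(56, 3)·p³ ≈ 27720 · 3.9859694e-02 ≈ 1104.91071.
Since α = 2/3 < 1, p = c/n^{2/3} ≫ 1/n is above the triangle threshold p ~ 1/n. Asymptotically E[X] ~ (c³/6)·n^{3(1−α)} = (5³/6)·n^{1} → ∞; triangles are abundant w.h.p.

E[X] ≈ 1104.91071; in regime p = Θ(1/n^{2/3}) E[X] diverges (above the triangle threshold p ~ 1/n).


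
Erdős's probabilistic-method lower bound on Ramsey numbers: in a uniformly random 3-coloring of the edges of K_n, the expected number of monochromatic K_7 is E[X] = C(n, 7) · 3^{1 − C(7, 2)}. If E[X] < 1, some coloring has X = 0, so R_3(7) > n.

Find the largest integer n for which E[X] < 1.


We need C(n, 7) · 3^{1 − 21} < 1, i.e. C(n, 7) < 3^{21 − 1} = 3486784401.
Check values of n near the boundary:
  n = 77: C(77, 7) = 2404808340; 2404808340 < 3486784401? YES
  n = 78: C(78, 7) = 2641902120; 2641902120 < 3486784401? YES
  n = 79: C(79, 7) = 2898753715; 2898753715 < 3486784401? YES
  n = 80: C(80, 7) = 3176716400; 3176716400 < 3486784401? YES
  n = 81: C(81, 7) = 3477216600; 3477216600 < 3486784401? YES
  n = 82: C(82, 7) = 3801756816; 3801756816 < 3486784401? NO
  n = 83: C(83, 7) = 4151918628; 4151918628 < 3486784401? NO
  n = 84: C(84, 7) = 4529365776; 4529365776 < 3486784401? NO
The largest n with C(n, 7) < 3486784401 is n = 81 (where E[X] = 42928600/43046721 ≈ 0.9973). Hence R_3(7) > 81, i.e. R_3(7) ≥ 82.

Largest n = 81; hence R_3(7) > 81.
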